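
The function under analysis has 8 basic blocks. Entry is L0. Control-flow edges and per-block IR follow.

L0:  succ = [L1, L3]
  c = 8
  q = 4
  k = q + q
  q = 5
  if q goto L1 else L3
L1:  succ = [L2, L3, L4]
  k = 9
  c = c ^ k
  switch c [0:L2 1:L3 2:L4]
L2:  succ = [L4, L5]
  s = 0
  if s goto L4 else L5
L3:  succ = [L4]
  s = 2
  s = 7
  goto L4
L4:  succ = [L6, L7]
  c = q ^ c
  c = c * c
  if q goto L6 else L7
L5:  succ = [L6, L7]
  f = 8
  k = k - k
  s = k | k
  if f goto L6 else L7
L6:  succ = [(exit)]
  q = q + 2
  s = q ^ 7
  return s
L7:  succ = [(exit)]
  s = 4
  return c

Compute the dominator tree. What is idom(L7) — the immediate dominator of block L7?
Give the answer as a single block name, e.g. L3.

idom tree: L1←L0 L2←L1 L3←L0 L4←L0 L5←L2 L6←L0 L7←L0
Join-block Dom:
  L3: preds {L0,L1}: {L0} ∩ {L0,L1} = {L0}; idom=L0
  L4: preds {L1,L2,L3}: {L0,L1} ∩ {L0,L1,L2} ∩ {L0,L3} = {L0}; idom=L0
  L6: preds {L4,L5}: {L0,L4} ∩ {L0,L1,L2,L5} = {L0}; idom=L0
  L7: preds {L4,L5}: {L0,L4} ∩ {L0,L1,L2,L5} = {L0}; idom=L0

idom(L7) = L0

Answer: L0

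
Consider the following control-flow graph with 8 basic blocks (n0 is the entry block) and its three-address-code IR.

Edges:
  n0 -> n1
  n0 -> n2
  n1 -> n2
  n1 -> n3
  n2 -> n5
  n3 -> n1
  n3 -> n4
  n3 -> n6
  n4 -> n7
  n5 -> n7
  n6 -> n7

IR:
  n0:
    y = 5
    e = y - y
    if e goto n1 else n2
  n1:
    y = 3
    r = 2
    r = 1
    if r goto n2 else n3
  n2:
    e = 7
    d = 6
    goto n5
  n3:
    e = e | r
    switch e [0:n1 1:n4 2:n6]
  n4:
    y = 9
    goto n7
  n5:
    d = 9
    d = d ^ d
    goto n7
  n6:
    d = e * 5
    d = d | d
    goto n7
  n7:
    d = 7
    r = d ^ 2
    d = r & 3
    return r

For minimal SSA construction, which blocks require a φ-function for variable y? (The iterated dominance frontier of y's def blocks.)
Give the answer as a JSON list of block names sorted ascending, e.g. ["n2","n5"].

Answer: ["n1", "n2", "n7"]

Working:
idom tree: n1←n0 n2←n0 n3←n1 n4←n3 n5←n2 n6←n3 n7←n0
Dom∩ at merges:
  n1: preds {n0,n3}: {n0} ∩ {n0,n1,n3} = {n0}; idom=n0
  n2: preds {n0,n1}: {n0} ∩ {n0,n1} = {n0}; idom=n0
  n7: preds {n4,n5,n6}: {n0,n1,n3,n4} ∩ {n0,n2,n5} ∩ {n0,n1,n3,n6} = {n0}; idom=n0

DF derivation:
  n1←n0: walk · to n0
  n1←n3: walk n3→n1 to n0
  n2←n0: walk · to n0
  n2←n1: walk n1 to n0
  n7←n4: walk n4→n3→n1 to n0
  n7←n5: walk n5→n2 to n0
  n7←n6: walk n6→n3→n1 to n0
  DF(n0)=∅
  DF(n1)={n1,n2,n7}
  DF(n2)={n7}
  DF(n3)={n1,n7}
  DF(n4)={n7}
  DF(n5)={n7}
  DF(n6)={n7}
  DF(n7)=∅

φ for y: defs {n0,n1,n4}
  DF⁺ = {n1,n2,n7}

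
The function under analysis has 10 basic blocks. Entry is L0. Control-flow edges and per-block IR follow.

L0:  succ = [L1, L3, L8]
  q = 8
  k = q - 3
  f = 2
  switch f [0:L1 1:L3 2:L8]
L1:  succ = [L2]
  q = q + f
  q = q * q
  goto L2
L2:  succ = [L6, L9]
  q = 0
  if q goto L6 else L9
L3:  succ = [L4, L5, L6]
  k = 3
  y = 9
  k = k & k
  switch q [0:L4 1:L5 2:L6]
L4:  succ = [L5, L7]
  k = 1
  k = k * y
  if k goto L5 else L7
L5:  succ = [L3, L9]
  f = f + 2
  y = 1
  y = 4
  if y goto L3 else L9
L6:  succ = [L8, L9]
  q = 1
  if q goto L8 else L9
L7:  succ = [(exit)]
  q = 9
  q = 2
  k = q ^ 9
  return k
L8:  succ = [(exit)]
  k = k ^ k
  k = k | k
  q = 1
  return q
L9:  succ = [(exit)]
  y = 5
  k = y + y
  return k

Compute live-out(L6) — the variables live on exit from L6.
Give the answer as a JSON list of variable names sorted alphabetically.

Answer: ["k"]

Working:
def/use:
  L0: {f,k,q} / ∅
  L1: {q} / {f,q}
  L2: {q} / ∅
  L3: {k,y} / {q}
  L4: {k} / {y}
  L5: {f,y} / {f}
  L6: {q} / ∅
  L7: {k,q} / ∅
  L8: {k,q} / {k}
  L9: {k,y} / ∅

Liveness:
  L0: in=∅ out={f,k,q}
  L1: in={f,k,q} out={k}
  L2: in={k} out={k}
  L3: in={f,q} out={f,k,q,y}
  L4: in={f,q,y} out={f,q}
  L5: in={f,q} out={f,q}
  L6: in={k} out={k}
  L7: in=∅ out=∅
  L8: in={k} out=∅
  L9: in=∅ out=∅

live-out(L6) = ["k"]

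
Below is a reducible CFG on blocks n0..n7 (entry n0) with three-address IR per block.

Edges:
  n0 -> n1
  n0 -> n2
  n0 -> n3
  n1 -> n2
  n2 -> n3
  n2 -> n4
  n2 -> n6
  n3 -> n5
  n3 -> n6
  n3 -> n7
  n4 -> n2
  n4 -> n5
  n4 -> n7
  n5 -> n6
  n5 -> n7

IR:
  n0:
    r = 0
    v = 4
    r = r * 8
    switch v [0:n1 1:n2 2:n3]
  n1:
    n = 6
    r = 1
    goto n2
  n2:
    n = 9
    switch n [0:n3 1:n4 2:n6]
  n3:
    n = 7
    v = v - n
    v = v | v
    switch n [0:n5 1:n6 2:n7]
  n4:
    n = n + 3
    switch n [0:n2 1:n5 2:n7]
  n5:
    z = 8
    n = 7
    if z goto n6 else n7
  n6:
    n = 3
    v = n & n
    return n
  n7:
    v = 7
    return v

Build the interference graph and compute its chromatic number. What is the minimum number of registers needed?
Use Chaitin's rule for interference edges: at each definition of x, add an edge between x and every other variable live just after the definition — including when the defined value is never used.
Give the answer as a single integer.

def/use:
  n0 def {r,v} use ∅
  n1 def {n,r} use ∅
  n2 def {n} use ∅
  n3 def {n,v} use {v}
  n4 def {n} use {n}
  n5 def {n,z} use ∅
  n6 def {n,v} use ∅
  n7 def {v} use ∅

Live sets:
  n0: in=∅ out={v}
  n1: in={v} out={v}
  n2: in={v} out={n,v}
  n3: in={v} out=∅
  n4: in={n,v} out={v}
  n5: in=∅ out=∅
  n6: in=∅ out=∅
  n7: in=∅ out=∅

Conflict graph:
  n↔{v,z}
  r↔{v}
  v↔{n,r}
  z↔{n}

Colouring:
  lower bound: {n,v} mutually conflict ⇒ χ ≥ 2
  2-colouring: r0={n,r}  r1={v,z}
  χ = 2

Answer: 2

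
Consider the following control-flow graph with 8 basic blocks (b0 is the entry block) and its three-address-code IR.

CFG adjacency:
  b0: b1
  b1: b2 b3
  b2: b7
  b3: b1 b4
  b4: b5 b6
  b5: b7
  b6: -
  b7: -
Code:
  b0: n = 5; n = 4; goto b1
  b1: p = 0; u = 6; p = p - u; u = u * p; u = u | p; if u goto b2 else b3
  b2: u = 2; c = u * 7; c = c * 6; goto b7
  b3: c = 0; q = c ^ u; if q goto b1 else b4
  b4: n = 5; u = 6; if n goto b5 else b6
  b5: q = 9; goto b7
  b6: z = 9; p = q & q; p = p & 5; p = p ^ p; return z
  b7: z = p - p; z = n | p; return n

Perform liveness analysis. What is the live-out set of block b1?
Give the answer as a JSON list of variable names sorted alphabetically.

Answer: ["n", "p", "u"]

Analysis:
Block summaries:
  b0: def={n} ue=∅
  b1: def={p,u} ue=∅
  b2: def={c,u} ue=∅
  b3: def={c,q} ue={u}
  b4: def={n,u} ue=∅
  b5: def={q} ue=∅
  b6: def={p,z} ue={q}
  b7: def={z} ue={n,p}

Backward fixpoint:
  live b0: ∅→{n}
  live b1: {n}→{n,p,u}
  live b2: {n,p}→{n,p}
  live b3: {n,p,u}→{n,p,q}
  live b4: {p,q}→{n,p,q}
  live b5: {n,p}→{n,p}
  live b6: {q}→∅
  live b7: {n,p}→∅

live-out(b1) = ["n", "p", "u"]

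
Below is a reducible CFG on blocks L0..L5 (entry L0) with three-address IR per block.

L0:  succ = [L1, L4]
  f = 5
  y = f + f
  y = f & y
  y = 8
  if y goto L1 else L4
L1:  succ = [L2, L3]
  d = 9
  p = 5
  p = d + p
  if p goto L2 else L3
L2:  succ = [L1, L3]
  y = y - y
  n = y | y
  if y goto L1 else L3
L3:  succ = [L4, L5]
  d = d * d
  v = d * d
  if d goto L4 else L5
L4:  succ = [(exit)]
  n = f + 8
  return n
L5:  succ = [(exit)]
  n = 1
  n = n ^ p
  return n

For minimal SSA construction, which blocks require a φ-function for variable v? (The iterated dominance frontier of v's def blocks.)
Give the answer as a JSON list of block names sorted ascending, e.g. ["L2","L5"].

Answer: ["L4"]

Derivation:
idom tree: L1←L0 L2←L1 L3←L1 L4←L0 L5←L3
Dom∩ at merges:
  L1: preds {L0,L2}: {L0} ∩ {L0,L1,L2} = {L0}; idom=L0
  L3: preds {L1,L2}: {L0,L1} ∩ {L0,L1,L2} = {L0,L1}; idom=L1
  L4: preds {L0,L3}: {L0} ∩ {L0,L1,L3} = {L0}; idom=L0

DF derivation:
  join L1 pred L0: · stop@L0
  join L1 pred L2: L2→L1 stop@L0
  join L3 pred L1: · stop@L1
  join L3 pred L2: L2 stop@L1
  join L4 pred L0: · stop@L0
  join L4 pred L3: L3→L1 stop@L0
  L0: DF=∅
  L1: DF={L1,L4}
  L2: DF={L1,L3}
  L3: DF={L4}
  L4: DF=∅
  L5: DF=∅

φ for v: defs {L3}
  DF⁺ = {L4}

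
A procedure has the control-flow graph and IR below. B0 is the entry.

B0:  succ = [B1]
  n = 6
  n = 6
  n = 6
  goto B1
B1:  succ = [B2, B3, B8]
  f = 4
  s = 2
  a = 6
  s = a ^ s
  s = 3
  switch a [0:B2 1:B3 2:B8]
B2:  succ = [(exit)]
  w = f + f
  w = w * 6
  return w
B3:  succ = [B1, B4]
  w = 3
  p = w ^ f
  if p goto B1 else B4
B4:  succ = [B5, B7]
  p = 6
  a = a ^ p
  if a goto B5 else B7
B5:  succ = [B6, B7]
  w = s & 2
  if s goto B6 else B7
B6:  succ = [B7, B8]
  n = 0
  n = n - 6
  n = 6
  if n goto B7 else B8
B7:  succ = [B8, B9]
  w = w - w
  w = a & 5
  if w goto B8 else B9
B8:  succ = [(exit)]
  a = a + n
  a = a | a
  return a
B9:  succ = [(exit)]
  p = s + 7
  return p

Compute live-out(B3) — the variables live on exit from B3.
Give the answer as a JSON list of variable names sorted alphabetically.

def/use:
  B0: {n} / ∅
  B1: {a,f,s} / ∅
  B2: {w} / {f}
  B3: {p,w} / {f}
  B4: {a,p} / {a}
  B5: {w} / {s}
  B6: {n} / ∅
  B7: {w} / {a,w}
  B8: {a} / {a,n}
  B9: {p} / {s}

Live sets:
  B0: in=∅ out={n}
  B1: in={n} out={a,f,n,s}
  B2: in={f} out=∅
  B3: in={a,f,n,s} out={a,n,s,w}
  B4: in={a,n,s,w} out={a,n,s,w}
  B5: in={a,n,s} out={a,n,s,w}
  B6: in={a,s,w} out={a,n,s,w}
  B7: in={a,n,s,w} out={a,n,s}
  B8: in={a,n} out=∅
  B9: in={s} out=∅

live-out(B3) = ["a", "n", "s", "w"]

Answer: ["a", "n", "s", "w"]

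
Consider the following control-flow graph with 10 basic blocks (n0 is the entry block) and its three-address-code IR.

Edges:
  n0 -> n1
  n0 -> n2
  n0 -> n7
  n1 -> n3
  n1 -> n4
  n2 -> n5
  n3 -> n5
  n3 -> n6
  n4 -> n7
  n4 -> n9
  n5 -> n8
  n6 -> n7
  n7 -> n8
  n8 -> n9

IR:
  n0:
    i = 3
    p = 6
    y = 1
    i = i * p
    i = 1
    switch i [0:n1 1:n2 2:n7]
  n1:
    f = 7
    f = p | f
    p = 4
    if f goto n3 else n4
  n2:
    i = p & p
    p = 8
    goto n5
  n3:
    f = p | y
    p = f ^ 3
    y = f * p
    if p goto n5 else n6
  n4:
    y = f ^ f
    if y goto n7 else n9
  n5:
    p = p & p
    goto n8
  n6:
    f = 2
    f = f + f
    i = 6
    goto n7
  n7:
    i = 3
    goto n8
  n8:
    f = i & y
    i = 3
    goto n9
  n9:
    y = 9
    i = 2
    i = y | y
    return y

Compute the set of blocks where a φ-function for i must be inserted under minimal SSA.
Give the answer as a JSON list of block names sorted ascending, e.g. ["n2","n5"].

Answer: ["n5", "n7", "n8", "n9"]

Analysis:
idom tree: n1←n0 n2←n0 n3←n1 n4←n1 n5←n0 n6←n3 n7←n0 n8←n0 n9←n0
Dom at joins:
  n5: preds {n2,n3}: {n0,n2} ∩ {n0,n1,n3} = {n0}; idom=n0
  n7: preds {n0,n4,n6}: {n0} ∩ {n0,n1,n4} ∩ {n0,n1,n3,n6} = {n0}; idom=n0
  n8: preds {n5,n7}: {n0,n5} ∩ {n0,n7} = {n0}; idom=n0
  n9: preds {n4,n8}: {n0,n1,n4} ∩ {n0,n8} = {n0}; idom=n0

DF walk-up:
  join n5 pred n2: n2 stop@n0
  join n5 pred n3: n3→n1 stop@n0
  join n7 pred n0: · stop@n0
  join n7 pred n4: n4→n1 stop@n0
  join n7 pred n6: n6→n3→n1 stop@n0
  join n8 pred n5: n5 stop@n0
  join n8 pred n7: n7 stop@n0
  join n9 pred n4: n4→n1 stop@n0
  join n9 pred n8: n8 stop@n0
  DF(n0)=∅
  DF(n1)={n5,n7,n9}
  DF(n2)={n5}
  DF(n3)={n5,n7}
  DF(n4)={n7,n9}
  DF(n5)={n8}
  DF(n6)={n7}
  DF(n7)={n8}
  DF(n8)={n9}
  DF(n9)=∅

φ for i: defs {n0,n2,n6,n7,n8,n9}
  DF⁺ = {n5,n7,n8,n9}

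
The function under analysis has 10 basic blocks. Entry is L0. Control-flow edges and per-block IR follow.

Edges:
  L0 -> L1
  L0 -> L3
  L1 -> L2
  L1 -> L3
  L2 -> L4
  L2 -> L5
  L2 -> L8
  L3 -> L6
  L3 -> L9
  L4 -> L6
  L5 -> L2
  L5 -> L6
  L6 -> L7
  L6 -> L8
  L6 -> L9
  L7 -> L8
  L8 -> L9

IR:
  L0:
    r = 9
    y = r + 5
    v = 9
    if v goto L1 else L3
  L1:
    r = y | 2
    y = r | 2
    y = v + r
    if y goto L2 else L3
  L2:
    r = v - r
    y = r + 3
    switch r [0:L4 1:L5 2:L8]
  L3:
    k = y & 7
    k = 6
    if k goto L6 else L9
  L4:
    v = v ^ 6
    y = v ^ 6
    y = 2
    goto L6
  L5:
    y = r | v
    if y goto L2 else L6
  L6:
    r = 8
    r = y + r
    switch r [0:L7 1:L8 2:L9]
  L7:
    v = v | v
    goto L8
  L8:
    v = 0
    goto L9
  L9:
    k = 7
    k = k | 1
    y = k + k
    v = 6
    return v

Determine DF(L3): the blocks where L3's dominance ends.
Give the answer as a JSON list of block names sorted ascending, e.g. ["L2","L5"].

Answer: ["L6", "L9"]

Analysis:
idom tree: L1←L0 L2←L1 L3←L0 L4←L2 L5←L2 L6←L0 L7←L6 L8←L0 L9←L0
Dom at joins:
  L2: preds {L1,L5}: {L0,L1} ∩ {L0,L1,L2,L5} = {L0,L1}; idom=L1
  L3: preds {L0,L1}: {L0} ∩ {L0,L1} = {L0}; idom=L0
  L6: preds {L3,L4,L5}: {L0,L3} ∩ {L0,L1,L2,L4} ∩ {L0,L1,L2,L5} = {L0}; idom=L0
  L8: preds {L2,L6,L7}: {L0,L1,L2} ∩ {L0,L6} ∩ {L0,L6,L7} = {L0}; idom=L0
  L9: preds {L3,L6,L8}: {L0,L3} ∩ {L0,L6} ∩ {L0,L8} = {L0}; idom=L0

DF derivation:
  L2←L1: walk · to L1
  L2←L5: walk L5→L2 to L1
  L3←L0: walk · to L0
  L3←L1: walk L1 to L0
  L6←L3: walk L3 to L0
  L6←L4: walk L4→L2→L1 to L0
  L6←L5: walk L5→L2→L1 to L0
  L8←L2: walk L2→L1 to L0
  L8←L6: walk L6 to L0
  L8←L7: walk L7→L6 to L0
  L9←L3: walk L3 to L0
  L9←L6: walk L6 to L0
  L9←L8: walk L8 to L0
  DF(L0)=∅
  DF(L1)={L3,L6,L8}
  DF(L2)={L2,L6,L8}
  DF(L3)={L6,L9}
  DF(L4)={L6}
  DF(L5)={L2,L6}
  DF(L6)={L8,L9}
  DF(L7)={L8}
  DF(L8)={L9}
  DF(L9)=∅

DF(L3) = ["L6", "L9"]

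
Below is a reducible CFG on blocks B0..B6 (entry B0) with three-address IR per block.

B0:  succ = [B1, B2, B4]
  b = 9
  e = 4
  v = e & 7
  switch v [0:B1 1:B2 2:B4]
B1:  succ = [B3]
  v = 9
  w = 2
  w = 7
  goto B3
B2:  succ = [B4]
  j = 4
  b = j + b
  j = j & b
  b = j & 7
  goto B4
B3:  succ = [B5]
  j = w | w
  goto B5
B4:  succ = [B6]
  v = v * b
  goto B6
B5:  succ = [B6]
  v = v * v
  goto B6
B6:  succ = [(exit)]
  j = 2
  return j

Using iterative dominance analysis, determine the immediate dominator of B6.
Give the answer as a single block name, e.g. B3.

idom tree: B1←B0 B2←B0 B3←B1 B4←B0 B5←B3 B6←B0
Dom∩ at merges:
  B4: preds {B0,B2}: {B0} ∩ {B0,B2} = {B0}; idom=B0
  B6: preds {B4,B5}: {B0,B4} ∩ {B0,B1,B3,B5} = {B0}; idom=B0

idom(B6) = B0

Answer: B0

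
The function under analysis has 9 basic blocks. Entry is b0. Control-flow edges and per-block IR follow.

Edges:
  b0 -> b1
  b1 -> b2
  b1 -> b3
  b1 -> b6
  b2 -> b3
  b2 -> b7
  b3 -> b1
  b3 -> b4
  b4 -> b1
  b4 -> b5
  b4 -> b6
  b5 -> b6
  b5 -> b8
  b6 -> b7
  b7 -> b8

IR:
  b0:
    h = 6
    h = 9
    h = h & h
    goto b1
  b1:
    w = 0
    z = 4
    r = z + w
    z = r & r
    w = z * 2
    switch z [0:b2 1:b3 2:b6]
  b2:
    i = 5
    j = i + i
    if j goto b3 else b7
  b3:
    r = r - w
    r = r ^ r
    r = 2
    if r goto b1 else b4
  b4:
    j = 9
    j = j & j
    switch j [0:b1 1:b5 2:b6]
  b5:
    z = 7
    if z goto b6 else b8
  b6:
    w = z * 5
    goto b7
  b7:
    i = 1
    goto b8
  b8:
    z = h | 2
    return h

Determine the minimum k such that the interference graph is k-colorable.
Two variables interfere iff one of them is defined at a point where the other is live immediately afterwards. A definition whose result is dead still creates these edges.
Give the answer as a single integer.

Answer: 5

Derivation:
Block summaries:
  b0: def={h} ue=∅
  b1: def={r,w,z} ue=∅
  b2: def={i,j} ue=∅
  b3: def={r} ue={r,w}
  b4: def={j} ue=∅
  b5: def={z} ue=∅
  b6: def={w} ue={z}
  b7: def={i} ue=∅
  b8: def={z} ue={h}

Liveness:
  live b0: ∅→{h}
  live b1: {h}→{h,r,w,z}
  live b2: {h,r,w,z}→{h,r,w,z}
  live b3: {h,r,w,z}→{h,z}
  live b4: {h,z}→{h,z}
  live b5: {h}→{h,z}
  live b6: {h,z}→{h}
  live b7: {h}→{h}
  live b8: {h}→∅

Interference:
  h — {i,j,r,w,z}
  i — {h,r,w,z}
  j — {h,r,w,z}
  r — {h,i,j,w,z}
  w — {h,i,j,r,z}
  z — {h,i,j,r,w}

Chromatic number:
  {h,i,r,w,z} pairwise interfere (5-clique) ⇒ χ ≥ 5
  5-colouring: R0={h}  R1={r}  R2={w}  R3={z}  R4={i,j}
  χ = 5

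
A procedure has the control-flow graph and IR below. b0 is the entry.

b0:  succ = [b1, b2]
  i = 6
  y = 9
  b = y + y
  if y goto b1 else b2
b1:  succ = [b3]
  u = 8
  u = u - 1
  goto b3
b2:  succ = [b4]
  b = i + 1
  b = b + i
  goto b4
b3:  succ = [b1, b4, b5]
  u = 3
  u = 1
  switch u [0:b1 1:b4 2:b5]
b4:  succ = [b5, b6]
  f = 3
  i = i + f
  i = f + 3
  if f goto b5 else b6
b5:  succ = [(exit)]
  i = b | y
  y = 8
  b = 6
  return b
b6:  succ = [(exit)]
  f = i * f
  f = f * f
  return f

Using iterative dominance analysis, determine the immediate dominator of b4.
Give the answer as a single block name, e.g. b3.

Answer: b0

Derivation:
idom tree: b1←b0 b2←b0 b3←b1 b4←b0 b5←b0 b6←b4
Join-block Dom:
  b1: preds {b0,b3}: {b0} ∩ {b0,b1,b3} = {b0}; idom=b0
  b4: preds {b2,b3}: {b0,b2} ∩ {b0,b1,b3} = {b0}; idom=b0
  b5: preds {b3,b4}: {b0,b1,b3} ∩ {b0,b4} = {b0}; idom=b0

idom(b4) = b0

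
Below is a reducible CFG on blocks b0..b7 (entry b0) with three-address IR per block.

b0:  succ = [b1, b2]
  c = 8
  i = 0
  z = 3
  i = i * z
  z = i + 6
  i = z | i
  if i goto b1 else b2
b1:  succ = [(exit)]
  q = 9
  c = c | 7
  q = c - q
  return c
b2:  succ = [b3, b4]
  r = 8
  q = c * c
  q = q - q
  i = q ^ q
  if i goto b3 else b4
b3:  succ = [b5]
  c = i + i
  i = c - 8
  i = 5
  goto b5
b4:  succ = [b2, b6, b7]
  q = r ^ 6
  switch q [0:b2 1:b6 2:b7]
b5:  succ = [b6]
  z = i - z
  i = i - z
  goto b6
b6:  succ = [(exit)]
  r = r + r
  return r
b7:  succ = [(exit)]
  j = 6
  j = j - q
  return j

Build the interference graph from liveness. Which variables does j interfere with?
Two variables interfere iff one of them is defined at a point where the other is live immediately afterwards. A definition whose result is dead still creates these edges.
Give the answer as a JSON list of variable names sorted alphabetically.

Answer: ["q"]

Working:
Per-block:
  b0: {c,i,z} / ∅
  b1: {c,q} / {c}
  b2: {i,q,r} / {c}
  b3: {c,i} / {i}
  b4: {q} / {r}
  b5: {i,z} / {i,z}
  b6: {r} / {r}
  b7: {j} / {q}

Live sets:
  live b0: ∅→{c,z}
  live b1: {c}→∅
  live b2: {c,z}→{c,i,r,z}
  live b3: {i,r,z}→{i,r,z}
  live b4: {c,r,z}→{c,q,r,z}
  live b5: {i,r,z}→{r}
  live b6: {r}→∅
  live b7: {q}→∅

Interference:
  c: {i,q,r,z}
  i: {c,r,z}
  j: {q}
  q: {c,j,r,z}
  r: {c,i,q,z}
  z: {c,i,q,r}

N(j) = ["q"]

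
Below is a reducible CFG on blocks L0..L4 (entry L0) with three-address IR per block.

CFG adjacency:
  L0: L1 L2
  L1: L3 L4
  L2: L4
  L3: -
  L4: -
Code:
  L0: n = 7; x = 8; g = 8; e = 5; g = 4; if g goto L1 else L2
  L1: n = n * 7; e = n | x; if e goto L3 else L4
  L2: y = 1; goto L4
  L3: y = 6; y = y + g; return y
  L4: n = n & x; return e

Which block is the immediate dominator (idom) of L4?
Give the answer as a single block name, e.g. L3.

idom tree: L1←L0 L2←L0 L3←L1 L4←L0
Dom at joins:
  L4: preds {L1,L2}: {L0,L1} ∩ {L0,L2} = {L0}; idom=L0

idom(L4) = L0

Answer: L0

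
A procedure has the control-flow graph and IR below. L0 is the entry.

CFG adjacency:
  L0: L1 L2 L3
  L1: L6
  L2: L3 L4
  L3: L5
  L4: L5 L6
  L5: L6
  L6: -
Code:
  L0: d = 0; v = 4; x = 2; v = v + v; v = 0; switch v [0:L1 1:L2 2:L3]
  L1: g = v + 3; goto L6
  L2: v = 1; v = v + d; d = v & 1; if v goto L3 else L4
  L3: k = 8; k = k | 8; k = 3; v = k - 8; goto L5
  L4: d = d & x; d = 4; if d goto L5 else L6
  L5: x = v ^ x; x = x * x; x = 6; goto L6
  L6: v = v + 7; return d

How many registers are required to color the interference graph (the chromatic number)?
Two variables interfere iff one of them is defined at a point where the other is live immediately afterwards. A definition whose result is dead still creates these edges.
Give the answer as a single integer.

def/use:
  L0: def={d,v,x} ue=∅
  L1: def={g} ue={v}
  L2: def={d,v} ue={d}
  L3: def={k,v} ue=∅
  L4: def={d} ue={d,x}
  L5: def={x} ue={v,x}
  L6: def={v} ue={d,v}

Live sets:
  L0 li=∅ lo={d,v,x}
  L1 li={d,v} lo={d,v}
  L2 li={d,x} lo={d,v,x}
  L3 li={d,x} lo={d,v,x}
  L4 li={d,v,x} lo={d,v,x}
  L5 li={d,v,x} lo={d,v}
  L6 li={d,v} lo=∅

Conflict graph:
  d: {g,k,v,x}
  g: {d,v}
  k: {d,x}
  v: {d,g,x}
  x: {d,k,v}

Registers:
  clique {d,g,v} ⇒ need ≥ 3
  assign d→R0 g→R2 k→R1 v→R1 x→R2 — no edge inside a register ⇒ χ ≤ 3
  χ = 3

Answer: 3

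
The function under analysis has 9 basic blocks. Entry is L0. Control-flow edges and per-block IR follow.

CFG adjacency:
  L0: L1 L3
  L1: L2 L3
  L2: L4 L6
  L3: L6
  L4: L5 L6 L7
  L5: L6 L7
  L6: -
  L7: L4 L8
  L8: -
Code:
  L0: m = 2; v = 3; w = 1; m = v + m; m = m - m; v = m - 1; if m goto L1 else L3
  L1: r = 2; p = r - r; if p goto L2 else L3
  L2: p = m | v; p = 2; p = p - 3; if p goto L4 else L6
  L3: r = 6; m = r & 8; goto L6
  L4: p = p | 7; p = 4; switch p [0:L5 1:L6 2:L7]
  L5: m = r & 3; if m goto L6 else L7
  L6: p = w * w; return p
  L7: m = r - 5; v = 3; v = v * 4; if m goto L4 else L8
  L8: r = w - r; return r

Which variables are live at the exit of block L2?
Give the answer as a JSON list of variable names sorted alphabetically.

Answer: ["p", "r", "w"]

Working:
Block summaries:
  L0: def={m,v,w} ue=∅
  L1: def={p,r} ue=∅
  L2: def={p} ue={m,v}
  L3: def={m,r} ue=∅
  L4: def={p} ue={p}
  L5: def={m} ue={r}
  L6: def={p} ue={w}
  L7: def={m,v} ue={r}
  L8: def={r} ue={r,w}

Live sets:
  L0: in=∅ out={m,v,w}
  L1: in={m,v,w} out={m,r,v,w}
  L2: in={m,r,v,w} out={p,r,w}
  L3: in={w} out={w}
  L4: in={p,r,w} out={p,r,w}
  L5: in={p,r,w} out={p,r,w}
  L6: in={w} out=∅
  L7: in={p,r,w} out={p,r,w}
  L8: in={r,w} out=∅

live-out(L2) = ["p", "r", "w"]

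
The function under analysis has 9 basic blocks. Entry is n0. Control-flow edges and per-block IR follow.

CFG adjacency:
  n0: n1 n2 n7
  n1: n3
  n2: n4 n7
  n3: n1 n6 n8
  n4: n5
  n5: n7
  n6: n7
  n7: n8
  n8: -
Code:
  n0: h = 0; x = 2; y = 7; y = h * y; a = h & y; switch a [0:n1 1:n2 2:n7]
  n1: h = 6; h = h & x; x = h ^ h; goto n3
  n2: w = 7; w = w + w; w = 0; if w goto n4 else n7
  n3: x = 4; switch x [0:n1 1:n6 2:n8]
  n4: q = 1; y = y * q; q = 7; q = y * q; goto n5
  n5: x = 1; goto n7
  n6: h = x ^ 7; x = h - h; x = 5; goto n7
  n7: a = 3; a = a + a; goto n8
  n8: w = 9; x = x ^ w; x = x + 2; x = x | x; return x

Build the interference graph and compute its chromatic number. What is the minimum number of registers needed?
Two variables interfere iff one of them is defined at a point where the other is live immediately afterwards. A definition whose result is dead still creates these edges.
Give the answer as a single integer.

Block summaries:
  n0: def={a,h,x,y} ue=∅
  n1: def={h,x} ue={x}
  n2: def={w} ue=∅
  n3: def={x} ue=∅
  n4: def={q,y} ue={y}
  n5: def={x} ue=∅
  n6: def={h,x} ue={x}
  n7: def={a} ue=∅
  n8: def={w,x} ue={x}

Backward fixpoint:
  n0: in=∅ out={x,y}
  n1: in={x} out=∅
  n2: in={x,y} out={x,y}
  n3: in=∅ out={x}
  n4: in={y} out=∅
  n5: in=∅ out={x}
  n6: in={x} out={x}
  n7: in={x} out={x}
  n8: in={x} out=∅

Interference:
  a — {x,y}
  h — {x,y}
  q — {y}
  w — {x,y}
  x — {a,h,w,y}
  y — {a,h,q,w,x}

Chromatic number:
  lower bound: {a,x,y} mutually conflict ⇒ χ ≥ 3
  assign a→r2 h→r2 q→r1 w→r2 x→r1 y→r0 — no edge inside a register ⇒ χ ≤ 3
  χ = 3

Answer: 3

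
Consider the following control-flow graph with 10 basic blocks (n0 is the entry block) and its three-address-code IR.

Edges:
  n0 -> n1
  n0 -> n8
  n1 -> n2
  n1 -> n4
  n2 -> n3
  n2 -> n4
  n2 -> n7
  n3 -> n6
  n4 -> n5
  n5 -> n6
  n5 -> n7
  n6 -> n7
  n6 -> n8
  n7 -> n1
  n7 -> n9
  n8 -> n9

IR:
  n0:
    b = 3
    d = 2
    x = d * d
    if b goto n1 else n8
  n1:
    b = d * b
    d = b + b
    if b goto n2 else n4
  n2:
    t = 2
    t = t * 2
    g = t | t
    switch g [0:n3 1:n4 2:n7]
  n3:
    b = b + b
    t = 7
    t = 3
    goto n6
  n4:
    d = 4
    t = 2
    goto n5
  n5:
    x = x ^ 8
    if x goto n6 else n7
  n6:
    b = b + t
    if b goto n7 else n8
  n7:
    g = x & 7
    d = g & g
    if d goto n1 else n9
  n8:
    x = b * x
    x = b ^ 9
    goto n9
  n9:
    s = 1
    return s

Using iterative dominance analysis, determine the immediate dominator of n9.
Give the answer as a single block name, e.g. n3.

idom tree: n1←n0 n2←n1 n3←n2 n4←n1 n5←n4 n6←n1 n7←n1 n8←n0 n9←n0
Dom at joins:
  n1: preds {n0,n7}: {n0} ∩ {n0,n1,n7} = {n0}; idom=n0
  n4: preds {n1,n2}: {n0,n1} ∩ {n0,n1,n2} = {n0,n1}; idom=n1
  n6: preds {n3,n5}: {n0,n1,n2,n3} ∩ {n0,n1,n4,n5} = {n0,n1}; idom=n1
  n7: preds {n2,n5,n6}: {n0,n1,n2} ∩ {n0,n1,n4,n5} ∩ {n0,n1,n6} = {n0,n1}; idom=n1
  n8: preds {n0,n6}: {n0} ∩ {n0,n1,n6} = {n0}; idom=n0
  n9: preds {n7,n8}: {n0,n1,n7} ∩ {n0,n8} = {n0}; idom=n0

idom(n9) = n0

Answer: n0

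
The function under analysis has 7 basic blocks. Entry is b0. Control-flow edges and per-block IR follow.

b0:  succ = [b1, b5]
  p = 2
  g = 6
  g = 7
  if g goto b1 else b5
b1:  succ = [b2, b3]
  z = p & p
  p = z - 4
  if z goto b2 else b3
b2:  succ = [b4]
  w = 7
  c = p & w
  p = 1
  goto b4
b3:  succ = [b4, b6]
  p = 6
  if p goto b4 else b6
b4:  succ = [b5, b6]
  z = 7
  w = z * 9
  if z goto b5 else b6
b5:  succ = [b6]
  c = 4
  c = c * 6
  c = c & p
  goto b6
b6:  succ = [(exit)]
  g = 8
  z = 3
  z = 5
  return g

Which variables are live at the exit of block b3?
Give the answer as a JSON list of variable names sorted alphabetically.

Per-block:
  b0 def {g,p} use ∅
  b1 def {p,z} use {p}
  b2 def {c,p,w} use {p}
  b3 def {p} use ∅
  b4 def {w,z} use ∅
  b5 def {c} use {p}
  b6 def {g,z} use ∅

Backward fixpoint:
  b0: in=∅ out={p}
  b1: in={p} out={p}
  b2: in={p} out={p}
  b3: in=∅ out={p}
  b4: in={p} out={p}
  b5: in={p} out=∅
  b6: in=∅ out=∅

live-out(b3) = ["p"]

Answer: ["p"]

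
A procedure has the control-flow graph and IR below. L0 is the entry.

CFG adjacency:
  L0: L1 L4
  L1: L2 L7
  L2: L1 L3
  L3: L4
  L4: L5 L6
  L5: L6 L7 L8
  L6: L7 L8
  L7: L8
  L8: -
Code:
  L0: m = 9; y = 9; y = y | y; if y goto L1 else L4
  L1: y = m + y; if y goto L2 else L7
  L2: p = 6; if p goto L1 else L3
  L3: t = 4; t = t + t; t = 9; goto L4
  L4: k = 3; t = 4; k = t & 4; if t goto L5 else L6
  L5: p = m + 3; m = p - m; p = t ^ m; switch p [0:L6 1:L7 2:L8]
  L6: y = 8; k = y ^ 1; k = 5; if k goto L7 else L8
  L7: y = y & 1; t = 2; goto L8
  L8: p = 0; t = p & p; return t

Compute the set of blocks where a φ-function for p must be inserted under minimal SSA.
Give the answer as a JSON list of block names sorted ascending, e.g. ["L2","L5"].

Answer: ["L1", "L4", "L6", "L7", "L8"]

Working:
idom tree: L1←L0 L2←L1 L3←L2 L4←L0 L5←L4 L6←L4 L7←L0 L8←L0
Dom∩ at merges:
  L1: preds {L0,L2}: {L0} ∩ {L0,L1,L2} = {L0}; idom=L0
  L4: preds {L0,L3}: {L0} ∩ {L0,L1,L2,L3} = {L0}; idom=L0
  L6: preds {L4,L5}: {L0,L4} ∩ {L0,L4,L5} = {L0,L4}; idom=L4
  L7: preds {L1,L5,L6}: {L0,L1} ∩ {L0,L4,L5} ∩ {L0,L4,L6} = {L0}; idom=L0
  L8: preds {L5,L6,L7}: {L0,L4,L5} ∩ {L0,L4,L6} ∩ {L0,L7} = {L0}; idom=L0

DF walk-up:
  L1←L0: walk · to L0
  L1←L2: walk L2→L1 to L0
  L4←L0: walk · to L0
  L4←L3: walk L3→L2→L1 to L0
  L6←L4: walk · to L4
  L6←L5: walk L5 to L4
  L7←L1: walk L1 to L0
  L7←L5: walk L5→L4 to L0
  L7←L6: walk L6→L4 to L0
  L8←L5: walk L5→L4 to L0
  L8←L6: walk L6→L4 to L0
  L8←L7: walk L7 to L0
  DF(L0)=∅
  DF(L1)={L1,L4,L7}
  DF(L2)={L1,L4}
  DF(L3)={L4}
  DF(L4)={L7,L8}
  DF(L5)={L6,L7,L8}
  DF(L6)={L7,L8}
  DF(L7)={L8}
  DF(L8)=∅

φ for p: defs {L2,L5,L8}
  DF⁺ = {L1,L4,L6,L7,L8}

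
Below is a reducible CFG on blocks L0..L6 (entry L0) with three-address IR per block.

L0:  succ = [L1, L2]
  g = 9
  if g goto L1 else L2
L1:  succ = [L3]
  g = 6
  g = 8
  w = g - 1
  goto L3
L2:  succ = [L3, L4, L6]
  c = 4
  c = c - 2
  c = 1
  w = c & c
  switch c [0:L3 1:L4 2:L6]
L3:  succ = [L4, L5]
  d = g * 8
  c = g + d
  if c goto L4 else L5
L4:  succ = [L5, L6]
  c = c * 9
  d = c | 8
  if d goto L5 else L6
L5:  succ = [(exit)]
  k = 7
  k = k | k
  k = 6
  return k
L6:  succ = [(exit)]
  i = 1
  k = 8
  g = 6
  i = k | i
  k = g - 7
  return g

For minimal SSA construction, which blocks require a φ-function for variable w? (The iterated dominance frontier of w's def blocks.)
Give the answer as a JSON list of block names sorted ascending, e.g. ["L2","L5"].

idom tree: L1←L0 L2←L0 L3←L0 L4←L0 L5←L0 L6←L0
Join-block Dom:
  L3: preds {L1,L2}: {L0,L1} ∩ {L0,L2} = {L0}; idom=L0
  L4: preds {L2,L3}: {L0,L2} ∩ {L0,L3} = {L0}; idom=L0
  L5: preds {L3,L4}: {L0,L3} ∩ {L0,L4} = {L0}; idom=L0
  L6: preds {L2,L4}: {L0,L2} ∩ {L0,L4} = {L0}; idom=L0

DF derivation:
  L3←L1: walk L1 to L0
  L3←L2: walk L2 to L0
  L4←L2: walk L2 to L0
  L4←L3: walk L3 to L0
  L5←L3: walk L3 to L0
  L5←L4: walk L4 to L0
  L6←L2: walk L2 to L0
  L6←L4: walk L4 to L0
  L0: DF=∅
  L1: DF={L3}
  L2: DF={L3,L4,L6}
  L3: DF={L4,L5}
  L4: DF={L5,L6}
  L5: DF=∅
  L6: DF=∅

φ for w: defs {L1,L2}
  DF⁺ = {L3,L4,L5,L6}

Answer: ["L3", "L4", "L5", "L6"]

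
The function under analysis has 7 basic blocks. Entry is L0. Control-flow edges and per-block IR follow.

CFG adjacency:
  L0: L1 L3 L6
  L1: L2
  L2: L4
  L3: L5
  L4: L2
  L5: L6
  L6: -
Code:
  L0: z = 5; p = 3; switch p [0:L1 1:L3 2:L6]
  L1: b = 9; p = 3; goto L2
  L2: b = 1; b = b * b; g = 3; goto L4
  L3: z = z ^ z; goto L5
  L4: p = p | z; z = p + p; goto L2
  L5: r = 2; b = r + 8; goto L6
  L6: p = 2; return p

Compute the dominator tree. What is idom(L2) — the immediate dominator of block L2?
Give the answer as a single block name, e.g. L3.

Answer: L1

Working:
idom tree: L1←L0 L2←L1 L3←L0 L4←L2 L5←L3 L6←L0
Dom at joins:
  L2: preds {L1,L4}: {L0,L1} ∩ {L0,L1,L2,L4} = {L0,L1}; idom=L1
  L6: preds {L0,L5}: {L0} ∩ {L0,L3,L5} = {L0}; idom=L0

idom(L2) = L1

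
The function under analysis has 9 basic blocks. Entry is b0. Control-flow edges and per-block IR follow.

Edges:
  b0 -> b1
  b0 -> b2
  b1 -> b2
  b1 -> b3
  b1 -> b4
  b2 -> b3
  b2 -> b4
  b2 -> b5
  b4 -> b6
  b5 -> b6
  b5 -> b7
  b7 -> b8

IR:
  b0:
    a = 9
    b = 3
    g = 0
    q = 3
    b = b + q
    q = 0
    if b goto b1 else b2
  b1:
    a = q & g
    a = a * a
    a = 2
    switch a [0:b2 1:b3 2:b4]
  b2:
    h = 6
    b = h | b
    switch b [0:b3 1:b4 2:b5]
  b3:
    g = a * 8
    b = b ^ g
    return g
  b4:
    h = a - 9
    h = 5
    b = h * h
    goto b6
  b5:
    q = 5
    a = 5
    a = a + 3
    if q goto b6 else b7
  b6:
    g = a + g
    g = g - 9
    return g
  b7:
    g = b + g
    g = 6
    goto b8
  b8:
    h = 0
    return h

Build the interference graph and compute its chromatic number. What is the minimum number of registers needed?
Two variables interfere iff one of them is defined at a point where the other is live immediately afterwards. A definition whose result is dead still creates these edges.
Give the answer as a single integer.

def/use:
  b0: def={a,b,g,q} ue=∅
  b1: def={a} ue={g,q}
  b2: def={b,h} ue={b}
  b3: def={b,g} ue={a,b}
  b4: def={b,h} ue={a}
  b5: def={a,q} ue=∅
  b6: def={g} ue={a,g}
  b7: def={g} ue={b,g}
  b8: def={h} ue=∅

Backward fixpoint:
  b0 li=∅ lo={a,b,g,q}
  b1 li={b,g,q} lo={a,b,g}
  b2 li={a,b,g} lo={a,b,g}
  b3 li={a,b} lo=∅
  b4 li={a,g} lo={a,g}
  b5 li={b,g} lo={a,b,g}
  b6 li={a,g} lo=∅
  b7 li={b,g} lo=∅
  b8 li=∅ lo=∅

Interference:
  a↔{b,g,h,q}
  b↔{a,g,h,q}
  g↔{a,b,h,q}
  h↔{a,b,g}
  q↔{a,b,g}

Chromatic number:
  lower bound: {a,b,g,h} mutually conflict ⇒ χ ≥ 4
  4-colouring: r0={a}  r1={b}  r2={g}  r3={h,q}
  χ = 4

Answer: 4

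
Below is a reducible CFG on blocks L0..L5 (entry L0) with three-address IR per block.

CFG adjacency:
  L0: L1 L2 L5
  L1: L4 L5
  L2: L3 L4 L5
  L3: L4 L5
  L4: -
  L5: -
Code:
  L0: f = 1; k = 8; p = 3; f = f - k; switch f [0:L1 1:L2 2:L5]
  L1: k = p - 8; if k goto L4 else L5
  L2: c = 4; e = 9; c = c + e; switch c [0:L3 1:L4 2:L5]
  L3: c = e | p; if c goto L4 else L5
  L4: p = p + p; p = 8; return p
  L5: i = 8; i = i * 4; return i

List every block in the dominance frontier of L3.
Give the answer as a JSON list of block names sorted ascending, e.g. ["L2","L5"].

Answer: ["L4", "L5"]

Working:
idom tree: L1←L0 L2←L0 L3←L2 L4←L0 L5←L0
Dom at joins:
  L4: preds {L1,L2,L3}: {L0,L1} ∩ {L0,L2} ∩ {L0,L2,L3} = {L0}; idom=L0
  L5: preds {L0,L1,L2,L3}: {L0} ∩ {L0,L1} ∩ {L0,L2} ∩ {L0,L2,L3} = {L0}; idom=L0

DF derivation:
  L4←L1: walk L1 to L0
  L4←L2: walk L2 to L0
  L4←L3: walk L3→L2 to L0
  L5←L0: walk · to L0
  L5←L1: walk L1 to L0
  L5←L2: walk L2 to L0
  L5←L3: walk L3→L2 to L0
  L0: DF=∅
  L1: DF={L4,L5}
  L2: DF={L4,L5}
  L3: DF={L4,L5}
  L4: DF=∅
  L5: DF=∅

DF(L3) = ["L4", "L5"]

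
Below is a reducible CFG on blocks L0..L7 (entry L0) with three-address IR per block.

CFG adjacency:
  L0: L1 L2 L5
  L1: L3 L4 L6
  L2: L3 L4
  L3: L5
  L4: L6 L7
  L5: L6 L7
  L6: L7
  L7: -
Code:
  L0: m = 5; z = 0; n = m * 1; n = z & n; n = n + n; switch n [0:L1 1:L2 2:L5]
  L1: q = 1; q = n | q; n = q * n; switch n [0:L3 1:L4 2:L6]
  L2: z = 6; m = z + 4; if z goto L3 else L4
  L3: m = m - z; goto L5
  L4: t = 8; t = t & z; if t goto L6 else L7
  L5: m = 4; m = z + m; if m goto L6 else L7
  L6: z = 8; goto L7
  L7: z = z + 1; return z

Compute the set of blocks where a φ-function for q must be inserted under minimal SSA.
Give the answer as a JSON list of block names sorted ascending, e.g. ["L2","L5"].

idom tree: L1←L0 L2←L0 L3←L0 L4←L0 L5←L0 L6←L0 L7←L0
Dom∩ at merges:
  L3: preds {L1,L2}: {L0,L1} ∩ {L0,L2} = {L0}; idom=L0
  L4: preds {L1,L2}: {L0,L1} ∩ {L0,L2} = {L0}; idom=L0
  L5: preds {L0,L3}: {L0} ∩ {L0,L3} = {L0}; idom=L0
  L6: preds {L1,L4,L5}: {L0,L1} ∩ {L0,L4} ∩ {L0,L5} = {L0}; idom=L0
  L7: preds {L4,L5,L6}: {L0,L4} ∩ {L0,L5} ∩ {L0,L6} = {L0}; idom=L0

DF derivation:
  join L3 pred L1: L1 stop@L0
  join L3 pred L2: L2 stop@L0
  join L4 pred L1: L1 stop@L0
  join L4 pred L2: L2 stop@L0
  join L5 pred L0: · stop@L0
  join L5 pred L3: L3 stop@L0
  join L6 pred L1: L1 stop@L0
  join L6 pred L4: L4 stop@L0
  join L6 pred L5: L5 stop@L0
  join L7 pred L4: L4 stop@L0
  join L7 pred L5: L5 stop@L0
  join L7 pred L6: L6 stop@L0
  DF(L0)=∅
  DF(L1)={L3,L4,L6}
  DF(L2)={L3,L4}
  DF(L3)={L5}
  DF(L4)={L6,L7}
  DF(L5)={L6,L7}
  DF(L6)={L7}
  DF(L7)=∅

φ for q: defs {L1}
  DF⁺ = {L3,L4,L5,L6,L7}

Answer: ["L3", "L4", "L5", "L6", "L7"]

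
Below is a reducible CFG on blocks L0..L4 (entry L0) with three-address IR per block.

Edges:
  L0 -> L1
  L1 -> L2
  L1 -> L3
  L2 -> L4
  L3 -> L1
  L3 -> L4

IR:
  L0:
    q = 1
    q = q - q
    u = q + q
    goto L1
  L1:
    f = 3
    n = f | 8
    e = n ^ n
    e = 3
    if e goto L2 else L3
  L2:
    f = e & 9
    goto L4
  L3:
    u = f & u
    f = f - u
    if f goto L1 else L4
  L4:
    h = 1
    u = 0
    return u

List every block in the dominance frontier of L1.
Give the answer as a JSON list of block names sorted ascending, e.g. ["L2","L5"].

Answer: ["L1"]

Analysis:
idom tree: L1←L0 L2←L1 L3←L1 L4←L1
Join-block Dom:
  L1: preds {L0,L3}: {L0} ∩ {L0,L1,L3} = {L0}; idom=L0
  L4: preds {L2,L3}: {L0,L1,L2} ∩ {L0,L1,L3} = {L0,L1}; idom=L1

DF derivation:
  join L1 pred L0: · stop@L0
  join L1 pred L3: L3→L1 stop@L0
  join L4 pred L2: L2 stop@L1
  join L4 pred L3: L3 stop@L1
  L0 → ∅
  L1 → {L1}
  L2 → {L4}
  L3 → {L1,L4}
  L4 → ∅

DF(L1) = ["L1"]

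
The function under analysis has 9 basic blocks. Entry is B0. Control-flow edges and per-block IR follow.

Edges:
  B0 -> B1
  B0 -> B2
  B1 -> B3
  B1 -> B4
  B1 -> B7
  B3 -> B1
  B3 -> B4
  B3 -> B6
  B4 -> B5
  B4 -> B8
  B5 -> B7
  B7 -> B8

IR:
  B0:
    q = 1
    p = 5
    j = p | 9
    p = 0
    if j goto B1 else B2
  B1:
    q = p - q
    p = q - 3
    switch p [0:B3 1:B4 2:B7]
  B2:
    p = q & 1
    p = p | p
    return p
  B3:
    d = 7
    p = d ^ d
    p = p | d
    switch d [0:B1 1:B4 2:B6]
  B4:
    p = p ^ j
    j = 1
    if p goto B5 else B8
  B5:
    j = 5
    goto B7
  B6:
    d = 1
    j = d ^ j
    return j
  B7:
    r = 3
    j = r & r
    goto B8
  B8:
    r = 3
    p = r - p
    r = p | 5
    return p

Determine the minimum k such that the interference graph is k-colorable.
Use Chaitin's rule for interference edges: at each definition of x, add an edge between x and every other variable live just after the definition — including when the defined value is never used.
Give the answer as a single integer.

Answer: 4

Analysis:
Per-block:
  B0: def={j,p,q} ue=∅
  B1: def={p,q} ue={p,q}
  B2: def={p} ue={q}
  B3: def={d,p} ue=∅
  B4: def={j,p} ue={j,p}
  B5: def={j} ue=∅
  B6: def={d,j} ue={j}
  B7: def={j,r} ue=∅
  B8: def={p,r} ue={p}

Liveness:
  live B0: ∅→{j,p,q}
  live B1: {j,p,q}→{j,p,q}
  live B2: {q}→∅
  live B3: {j,q}→{j,p,q}
  live B4: {j,p}→{p}
  live B5: {p}→{p}
  live B6: {j}→∅
  live B7: {p}→{p}
  live B8: {p}→∅

Conflict graph:
  d↔{j,p,q}
  j↔{d,p,q}
  p↔{d,j,q,r}
  q↔{d,j,p}
  r↔{p}

Registers:
  clique {d,j,p,q} ⇒ need ≥ 4
  assign d→R1 j→R2 p→R0 q→R3 r→R1 — no edge inside a register ⇒ χ ≤ 4
  χ = 4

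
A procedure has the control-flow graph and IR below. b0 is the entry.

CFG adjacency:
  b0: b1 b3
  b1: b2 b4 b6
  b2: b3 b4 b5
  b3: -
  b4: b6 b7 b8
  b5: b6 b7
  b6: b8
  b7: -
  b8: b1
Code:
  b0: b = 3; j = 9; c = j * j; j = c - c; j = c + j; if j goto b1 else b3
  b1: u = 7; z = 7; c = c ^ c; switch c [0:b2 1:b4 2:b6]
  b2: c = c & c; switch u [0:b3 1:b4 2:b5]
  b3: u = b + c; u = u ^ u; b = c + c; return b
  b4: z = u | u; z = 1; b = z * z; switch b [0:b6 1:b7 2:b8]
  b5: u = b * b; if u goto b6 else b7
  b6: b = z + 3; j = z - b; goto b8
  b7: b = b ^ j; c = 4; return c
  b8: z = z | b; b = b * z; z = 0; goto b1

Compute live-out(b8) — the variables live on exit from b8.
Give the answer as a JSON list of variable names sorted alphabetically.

Answer: ["b", "c", "j"]

Analysis:
def/use:
  b0: def={b,c,j} ue=∅
  b1: def={c,u,z} ue={c}
  b2: def={c} ue={c,u}
  b3: def={b,u} ue={b,c}
  b4: def={b,z} ue={u}
  b5: def={u} ue={b}
  b6: def={b,j} ue={z}
  b7: def={b,c} ue={b,j}
  b8: def={b,z} ue={b,z}

Backward fixpoint:
  b0: in=∅ out={b,c,j}
  b1: in={b,c,j} out={b,c,j,u,z}
  b2: in={b,c,j,u,z} out={b,c,j,u,z}
  b3: in={b,c} out=∅
  b4: in={c,j,u} out={b,c,j,z}
  b5: in={b,c,j,z} out={b,c,j,z}
  b6: in={c,z} out={b,c,j,z}
  b7: in={b,j} out=∅
  b8: in={b,c,j,z} out={b,c,j}

live-out(b8) = ["b", "c", "j"]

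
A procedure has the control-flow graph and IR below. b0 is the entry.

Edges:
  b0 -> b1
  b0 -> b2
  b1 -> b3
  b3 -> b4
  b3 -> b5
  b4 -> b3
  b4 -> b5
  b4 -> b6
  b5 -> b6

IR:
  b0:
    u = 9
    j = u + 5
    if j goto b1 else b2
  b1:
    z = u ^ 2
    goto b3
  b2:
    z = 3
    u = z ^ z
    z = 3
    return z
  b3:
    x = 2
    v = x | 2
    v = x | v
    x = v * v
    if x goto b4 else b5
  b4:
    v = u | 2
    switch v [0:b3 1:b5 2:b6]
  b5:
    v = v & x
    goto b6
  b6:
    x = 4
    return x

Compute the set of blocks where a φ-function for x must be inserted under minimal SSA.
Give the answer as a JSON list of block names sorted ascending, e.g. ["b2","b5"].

Answer: ["b3"]

Working:
idom tree: b1←b0 b2←b0 b3←b1 b4←b3 b5←b3 b6←b3
Dom∩ at merges:
  b3: preds {b1,b4}: {b0,b1} ∩ {b0,b1,b3,b4} = {b0,b1}; idom=b1
  b5: preds {b3,b4}: {b0,b1,b3} ∩ {b0,b1,b3,b4} = {b0,b1,b3}; idom=b3
  b6: preds {b4,b5}: {b0,b1,b3,b4} ∩ {b0,b1,b3,b5} = {b0,b1,b3}; idom=b3

DF derivation:
  join b3 pred b1: · stop@b1
  join b3 pred b4: b4→b3 stop@b1
  join b5 pred b3: · stop@b3
  join b5 pred b4: b4 stop@b3
  join b6 pred b4: b4 stop@b3
  join b6 pred b5: b5 stop@b3
  b0: DF=∅
  b1: DF=∅
  b2: DF=∅
  b3: DF={b3}
  b4: DF={b3,b5,b6}
  b5: DF={b6}
  b6: DF=∅

φ for x: defs {b3,b6}
  DF⁺ = {b3}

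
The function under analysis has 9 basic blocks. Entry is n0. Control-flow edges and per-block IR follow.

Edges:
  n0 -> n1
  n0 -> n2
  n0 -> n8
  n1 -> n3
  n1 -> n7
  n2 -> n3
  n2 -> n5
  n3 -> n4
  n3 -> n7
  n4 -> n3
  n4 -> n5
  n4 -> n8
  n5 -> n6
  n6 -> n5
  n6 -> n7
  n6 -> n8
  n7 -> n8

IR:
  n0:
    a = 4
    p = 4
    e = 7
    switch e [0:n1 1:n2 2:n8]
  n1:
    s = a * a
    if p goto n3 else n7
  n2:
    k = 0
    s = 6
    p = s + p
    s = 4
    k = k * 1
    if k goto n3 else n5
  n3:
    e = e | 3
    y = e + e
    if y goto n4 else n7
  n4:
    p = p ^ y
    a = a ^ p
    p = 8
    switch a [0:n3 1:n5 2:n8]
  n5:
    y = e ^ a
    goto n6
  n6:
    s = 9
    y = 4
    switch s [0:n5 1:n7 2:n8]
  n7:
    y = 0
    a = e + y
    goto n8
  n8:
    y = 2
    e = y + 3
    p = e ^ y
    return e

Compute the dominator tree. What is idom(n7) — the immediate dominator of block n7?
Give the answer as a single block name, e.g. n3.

Answer: n0

Analysis:
idom tree: n1←n0 n2←n0 n3←n0 n4←n3 n5←n0 n6←n5 n7←n0 n8←n0
Dom at joins:
  n3: preds {n1,n2,n4}: {n0,n1} ∩ {n0,n2} ∩ {n0,n3,n4} = {n0}; idom=n0
  n5: preds {n2,n4,n6}: {n0,n2} ∩ {n0,n3,n4} ∩ {n0,n5,n6} = {n0}; idom=n0
  n7: preds {n1,n3,n6}: {n0,n1} ∩ {n0,n3} ∩ {n0,n5,n6} = {n0}; idom=n0
  n8: preds {n0,n4,n6,n7}: {n0} ∩ {n0,n3,n4} ∩ {n0,n5,n6} ∩ {n0,n7} = {n0}; idom=n0

idom(n7) = n0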